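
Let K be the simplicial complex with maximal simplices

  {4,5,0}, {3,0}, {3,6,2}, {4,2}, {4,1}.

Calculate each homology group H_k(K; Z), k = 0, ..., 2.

Order the vertices as 0 < 1 < 2 < 3 < 4 < 5 < 6. Listing each simplex with vertices in this order, K has dimension 2 with simplices:

  0-simplices (7): [0], [1], [2], [3], [4], [5], [6]
  1-simplices (9): [0,3], [0,4], [0,5], [1,4], [2,3], [2,4], [2,6], [3,6], [4,5]
  2-simplices (2): [0,4,5], [2,3,6]

giving chain groups C_0 ≅ Z^7, C_1 ≅ Z^9, C_2 ≅ Z^2.

∂_1: C_1 → C_0 maps an edge to its endpoints' difference, ∂[p,q] = q − p. For instance
  ∂[2,6] = [6] − [2].
The resulting 7×9 matrix has rank 6, and its Smith normal form has invariant factors (1,1,1,1,1,1).

Boundary ∂_2: C_2 → C_1 maps a triangle to the signed sum of its edges. For instance
  ∂[0,4,5] = [4,5] − [0,5] + [0,4],
  ∂[2,3,6] = [3,6] − [2,6] + [2,3].
The resulting 9×2 matrix has rank 2, and its Smith normal form has invariant factors (1,1).

Reading off H_k = ker ∂_k / im ∂_{k+1}:

  H_0: rank C_0 − rank ∂_1 = 7 − 6 = 1, and the invariant factors of ∂_1 are all 1, so H_0 = Z.
  H_1: rank ker ∂_1 − rank ∂_2 = (9 − 6) − 2 = 1, and the invariant factors of ∂_2 are all 1, so H_1 = Z.
  H_2: rank ker ∂_2 − rank ∂_3 = (2 − 2) − 0 = 0, and there is no ∂_3, so H_2 = 0.

As a check, the Euler characteristic is 7 − 9 + 2 = 0, which agrees with 1 − 1 + 0 = 0.

H_0 ≅ Z,  H_1 ≅ Z,  H_2 = 0.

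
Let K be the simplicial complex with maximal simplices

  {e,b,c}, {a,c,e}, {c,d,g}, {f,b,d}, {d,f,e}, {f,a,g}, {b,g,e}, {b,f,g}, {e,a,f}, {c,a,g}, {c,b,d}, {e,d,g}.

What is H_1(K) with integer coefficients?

H_1 = Z/2Z.

Fix the vertex order a < b < c < d < e < f < g and write every simplex with vertices in increasing order. Then dim K = 2 and the simplices of K are:

  0-simplices (7): a, b, c, d, e, f, g
  1-simplices (18): ac, ae, af, ag, bc, bd, be, bf, bg, cd, ce, cg, de, df, dg, ef, eg, fg
  2-simplices (12): ace, acg, aef, afg, bcd, bce, bdf, beg, bfg, cdg, def, deg

so the chain groups are C_0 ≅ Z^7, C_1 ≅ Z^18, C_2 ≅ Z^12.

∂_1: C_1 → C_0 maps an edge to its endpoints' difference, ∂[p,q] = q − p. For instance
  ∂cg = g − c.
The resulting 7×18 matrix has rank 6, and its Smith normal form has invariant factors (1,1,1,1,1,1).

∂_2: C_2 → C_1 acts by ∂[p,q,r] = [q,r] − [p,r] + [p,q]. For instance
  ∂bce = ce − be + bc,
  ∂bfg = fg − bg + bf.
This gives a 18×12 integer matrix of rank 12; reducing to Smith normal form yields diagonal entries (1,1,1,1,1,1,1,1,1,1,1,2).

Reading off H_k = ker ∂_k / im ∂_{k+1}:

  H_1: rank ker ∂_1 − rank ∂_2 = (18 − 6) − 12 = 0, and ∂_2 has invariant factor 2 > 1, so H_1 = Z/2Z.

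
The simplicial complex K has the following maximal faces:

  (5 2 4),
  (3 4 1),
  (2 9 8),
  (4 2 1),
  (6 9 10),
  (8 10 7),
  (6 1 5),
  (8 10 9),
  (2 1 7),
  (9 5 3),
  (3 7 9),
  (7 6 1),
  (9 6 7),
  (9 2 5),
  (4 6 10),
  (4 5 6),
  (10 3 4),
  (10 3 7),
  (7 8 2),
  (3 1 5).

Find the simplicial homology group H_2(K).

Order the vertices as 1 < 2 < 3 < 4 < 5 < 6 < 7 < 8 < 9 < 10. Listing each simplex with vertices in this order, K has dimension 2 with simplices:

  0-simplices (10): [1], [2], [3], [4], [5], [6], [7], [8], [9], [10]
  1-simplices (30): (30 of them)
  2-simplices (20): (20 of them)

Hence C_0 ≅ Z^10, C_1 ≅ Z^30, C_2 ≅ Z^20.

∂_1: C_1 → C_0 is given by ∂[p,q] = [q] − [p]. For instance
  ∂[6,9] = [9] − [6].
As a 10×30 matrix over Z this has rank 9, with invariant factors (1,1,1,1,1,1,1,1,1).

∂_2: C_2 → C_1 sends each 2-simplex [p,q,r] to [q,r] − [p,r] + [p,q]. For instance
  ∂[6,9,10] = [9,10] − [6,10] + [6,9],
  ∂[1,3,4] = [3,4] − [1,4] + [1,3].
This gives a 30×20 integer matrix of rank 20; reducing to Smith normal form yields diagonal entries (1,1,1,1,1,1,1,1,1,1,1,1,1,1,1,1,1,1,1,2).

Now H_k = ker ∂_k / im ∂_{k+1}, so:

  H_2: rank ker ∂_2 − rank ∂_3 = (20 − 20) − 0 = 0, and there is no ∂_3, so H_2 ≅ 0.

H_2 = 0.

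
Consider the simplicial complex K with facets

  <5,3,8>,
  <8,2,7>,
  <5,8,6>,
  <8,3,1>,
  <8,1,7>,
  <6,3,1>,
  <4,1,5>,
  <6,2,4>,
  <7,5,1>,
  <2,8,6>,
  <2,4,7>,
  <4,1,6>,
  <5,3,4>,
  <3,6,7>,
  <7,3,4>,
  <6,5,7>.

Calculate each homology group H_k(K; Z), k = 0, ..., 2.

H_0 ≅ Z,  H_1 ≅ Z^2,  H_2 ≅ Z.

Take the total order 1 < 2 < 3 < 4 < 5 < 6 < 7 < 8 on the vertex set. Then K (dimension 2) consists of the simplices:

  0-simplices (8): [1], [2], [3], [4], [5], [6], [7], [8]
  1-simplices (24): (24 of them)
  2-simplices (16): [1,3,6], [1,3,8], [1,4,5], [1,4,6], [1,5,7], [1,7,8], [2,4,6], [2,4,7], [2,6,8], [2,7,8], [3,4,5], [3,4,7], [3,5,8], [3,6,7], [5,6,7], [5,6,8]

Hence C_0 ≅ Z^8, C_1 ≅ Z^24, C_2 ≅ Z^16.

The boundary map ∂_1: C_1 → C_0 maps an edge to its endpoints' difference, ∂[p,q] = q − p.
As a 8×24 matrix over Z this has rank 7, with invariant factors (1,1,1,1,1,1,1).

Boundary ∂_2: C_2 → C_1 sends each 2-simplex [p,q,r] to [q,r] − [p,r] + [p,q]. For instance
  ∂[3,5,8] = [5,8] − [3,8] + [3,5],
  ∂[2,4,7] = [4,7] − [2,7] + [2,4].
The resulting 24×16 matrix has rank 15, and its Smith normal form has invariant factors (1,1,1,1,1,1,1,1,1,1,1,1,1,1,1).

From H_k ≅ ker(∂_k) / im(∂_{k+1}) we obtain:

  H_0: rank C_0 − rank ∂_1 = 8 − 7 = 1, and the invariant factors of ∂_1 are all 1, so H_0 ≅ Z.
  H_1: rank ker ∂_1 − rank ∂_2 = (24 − 7) − 15 = 2, and the invariant factors of ∂_2 are all 1, so H_1 ≅ Z^2.
  H_2: rank ker ∂_2 − rank ∂_3 = (16 − 15) − 0 = 1, and there is no ∂_3, so H_2 ≅ Z.

As a check, the Euler characteristic is 8 − 24 + 16 = 0, which agrees with 1 − 2 + 1 = 0.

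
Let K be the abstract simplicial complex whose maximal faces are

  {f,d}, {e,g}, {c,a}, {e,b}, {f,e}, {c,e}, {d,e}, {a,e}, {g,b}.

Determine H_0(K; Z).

H_0 ≅ Z.

K has 7 vertices, 9 edges.
rank ∂_0 = 0, rank ∂_1 = 6 ⇒ b_0 = 7 − 0 − 6 = 1; all invariant factors of ∂_1 are 1 so no torsion. So H_0 ≅ Z.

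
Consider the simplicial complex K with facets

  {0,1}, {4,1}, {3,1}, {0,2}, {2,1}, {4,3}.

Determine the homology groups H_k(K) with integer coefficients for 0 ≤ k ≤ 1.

H_0 ≅ Z,  H_1 ≅ Z^2.

Fix the vertex order 0 < 1 < 2 < 3 < 4 and write every simplex with vertices in increasing order. Then dim K = 1 and the simplices of K are:

  0-simplices (5): [0], [1], [2], [3], [4]
  1-simplices (6): [0,1], [0,2], [1,2], [1,3], [1,4], [3,4]

Hence C_0 ≅ Z^5, C_1 ≅ Z^6.

The boundary map ∂_1: C_1 → C_0 maps an edge to its endpoints' difference, ∂[p,q] = q − p.
The 5×6 boundary matrix has rank 4 and Smith normal form diag(1,1,1,1).

Computing H_k = (kernel of ∂_k) / (image of ∂_{k+1}):

  H_0: rank C_0 − rank ∂_1 = 5 − 4 = 1, and the invariant factors of ∂_1 are all 1, so H_0 = Z.
  H_1: rank ker ∂_1 − rank ∂_2 = (6 − 4) − 0 = 2, and there is no ∂_2, so H_1 = Z^2.

As a check, the Euler characteristic is 5 − 6 = -1, which agrees with 1 − 2 = -1.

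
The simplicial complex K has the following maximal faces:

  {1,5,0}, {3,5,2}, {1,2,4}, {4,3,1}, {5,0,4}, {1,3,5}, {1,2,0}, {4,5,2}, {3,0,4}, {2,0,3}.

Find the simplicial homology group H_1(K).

K has 6 vertices, 15 edges, 10 triangles.
rank ∂_1 = 5, rank ∂_2 = 10 ⇒ b_1 = 15 − 5 − 10 = 0; ∂_2 has invariant factor(s) [2] giving torsion. So H_1 = Z/2.

H_1 = Z/2.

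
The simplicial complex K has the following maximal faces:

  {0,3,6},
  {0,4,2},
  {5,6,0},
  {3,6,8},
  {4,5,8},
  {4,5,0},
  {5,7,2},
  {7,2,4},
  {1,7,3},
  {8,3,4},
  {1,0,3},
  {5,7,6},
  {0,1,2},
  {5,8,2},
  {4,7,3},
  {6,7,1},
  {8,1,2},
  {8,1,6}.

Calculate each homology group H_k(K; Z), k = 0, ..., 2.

H_0 ≅ Z,  H_1 ≅ Z × Z/2,  H_2 = 0.

Fix the vertex order 0 < 1 < 2 < 3 < 4 < 5 < 6 < 7 < 8 and write every simplex with vertices in increasing order. Then dim K = 2 and the simplices of K are:

  0-simplices (9): [0], [1], [2], [3], [4], [5], [6], [7], [8]
  1-simplices (27): (27 of them)
  2-simplices (18): [0,1,2], [0,1,3], [0,2,4], [0,3,6], [0,4,5], [0,5,6], [1,2,8], [1,3,7], [1,6,7], [1,6,8], [2,4,7], [2,5,7], [2,5,8], [3,4,7], [3,4,8], [3,6,8], [4,5,8], [5,6,7]

Hence C_0 ≅ Z^9, C_1 ≅ Z^27, C_2 ≅ Z^18.

The boundary map ∂_1: C_1 → C_0 sends each edge [p,q] (with p < q) to q − p. For instance
  ∂[2,4] = [4] − [2].
The 9×27 boundary matrix has rank 8 and Smith normal form diag(1,1,1,1,1,1,1,1).

The boundary map ∂_2: C_2 → C_1 acts by ∂[p,q,r] = [q,r] − [p,r] + [p,q]. For instance
  ∂[0,1,3] = [1,3] − [0,3] + [0,1],
  ∂[1,6,7] = [6,7] − [1,7] + [1,6].
The 27×18 boundary matrix has rank 18 and Smith normal form diag(1,1,1,1,1,1,1,1,1,1,1,1,1,1,1,1,1,2).

Reading off H_k = ker ∂_k / im ∂_{k+1}:

  H_0: rank C_0 − rank ∂_1 = 9 − 8 = 1, and the invariant factors of ∂_1 are all 1, so H_0 = Z.
  H_1: rank ker ∂_1 − rank ∂_2 = (27 − 8) − 18 = 1, and ∂_2 has invariant factor 2 > 1, so H_1 = Z × Z/2.
  H_2: rank ker ∂_2 − rank ∂_3 = (18 − 18) − 0 = 0, and there is no ∂_3, so H_2 = 0.

As a check, the Euler characteristic is 9 − 27 + 18 = 0, which agrees with 1 − 1 + 0 = 0.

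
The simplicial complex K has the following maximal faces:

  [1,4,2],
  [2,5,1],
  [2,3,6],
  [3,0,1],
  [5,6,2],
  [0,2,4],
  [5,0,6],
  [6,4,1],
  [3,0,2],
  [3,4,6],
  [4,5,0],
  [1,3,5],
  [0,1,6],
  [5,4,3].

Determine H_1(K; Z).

H_1 ≅ Z^2.

Take the total order 0 < 1 < 2 < 3 < 4 < 5 < 6 on the vertex set. Then K (dimension 2) consists of the simplices:

  0-simplices (7): [0], [1], [2], [3], [4], [5], [6]
  1-simplices (21): [0,1], [0,2], [0,3], [0,4], [0,5], [0,6], [1,2], [1,3], [1,4], [1,5], [1,6], [2,3], [2,4], [2,5], [2,6], [3,4], [3,5], [3,6], [4,5], [4,6], [5,6]
  2-simplices (14): [0,1,3], [0,1,6], [0,2,3], [0,2,4], [0,4,5], [0,5,6], [1,2,4], [1,2,5], [1,3,5], [1,4,6], [2,3,6], [2,5,6], [3,4,5], [3,4,6]

so the chain groups are C_0 ≅ Z^7, C_1 ≅ Z^21, C_2 ≅ Z^14.

Boundary ∂_1: C_1 → C_0 is given by ∂[p,q] = [q] − [p]. For instance
  ∂[0,6] = [6] − [0].
This gives a 7×21 integer matrix of rank 6; reducing to Smith normal form yields diagonal entries (1,1,1,1,1,1).

Boundary ∂_2: C_2 → C_1 maps a triangle to the signed sum of its edges. For instance
  ∂[0,1,3] = [1,3] − [0,3] + [0,1],
  ∂[2,5,6] = [5,6] − [2,6] + [2,5].
As a 21×14 matrix over Z this has rank 13, with invariant factors (1,1,1,1,1,1,1,1,1,1,1,1,1).

Reading off H_k = ker ∂_k / im ∂_{k+1}:

  H_1: rank ker ∂_1 − rank ∂_2 = (21 − 6) − 13 = 2, and the invariant factors of ∂_2 are all 1, so H_1 ≅ Z^2.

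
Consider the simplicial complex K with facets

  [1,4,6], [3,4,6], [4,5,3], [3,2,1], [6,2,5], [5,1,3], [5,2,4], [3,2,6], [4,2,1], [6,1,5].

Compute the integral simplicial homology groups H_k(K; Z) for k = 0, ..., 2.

Fix the vertex order 1 < 2 < 3 < 4 < 5 < 6 and write every simplex with vertices in increasing order. Then dim K = 2 and the simplices of K are:

  0-simplices (6): [1], [2], [3], [4], [5], [6]
  1-simplices (15): [1,2], [1,3], [1,4], [1,5], [1,6], [2,3], [2,4], [2,5], [2,6], [3,4], [3,5], [3,6], [4,5], [4,6], [5,6]
  2-simplices (10): [1,2,3], [1,2,4], [1,3,5], [1,4,6], [1,5,6], [2,3,6], [2,4,5], [2,5,6], [3,4,5], [3,4,6]

Hence C_0 ≅ Z^6, C_1 ≅ Z^15, C_2 ≅ Z^10.

Boundary ∂_1: C_1 → C_0 maps an edge to its endpoints' difference, ∂[p,q] = q − p. For instance
  ∂[1,3] = [3] − [1].
The 6×15 boundary matrix has rank 5 and Smith normal form diag(1,1,1,1,1).

∂_2: C_2 → C_1 acts by ∂[p,q,r] = [q,r] − [p,r] + [p,q]. For instance
  ∂[1,3,5] = [3,5] − [1,5] + [1,3],
  ∂[1,4,6] = [4,6] − [1,6] + [1,4].
As a 15×10 matrix over Z this has rank 10, with invariant factors (1,1,1,1,1,1,1,1,1,2).

Computing H_k = (kernel of ∂_k) / (image of ∂_{k+1}):

  H_0: rank C_0 − rank ∂_1 = 6 − 5 = 1, and the invariant factors of ∂_1 are all 1, so H_0 ≅ Z.
  H_1: rank ker ∂_1 − rank ∂_2 = (15 − 5) − 10 = 0, and ∂_2 has invariant factor 2 > 1, so H_1 ≅ Z/2.
  H_2: rank ker ∂_2 − rank ∂_3 = (10 − 10) − 0 = 0, and there is no ∂_3, so H_2 ≅ 0.

H_0 ≅ Z,  H_1 ≅ Z/2,  H_2 = 0.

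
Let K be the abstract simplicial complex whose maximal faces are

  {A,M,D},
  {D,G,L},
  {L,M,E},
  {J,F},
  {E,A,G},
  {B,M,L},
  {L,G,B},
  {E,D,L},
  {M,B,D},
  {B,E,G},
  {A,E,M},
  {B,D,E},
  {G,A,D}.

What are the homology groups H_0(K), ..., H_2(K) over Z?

H_0 ≅ Z^2,  H_1 ≅ Z/2,  H_2 = 0.

Fix the vertex order A < B < D < E < F < G < J < L < M and write every simplex with vertices in increasing order. Then dim K = 2 and the simplices of K are:

  0-simplices (9): A, B, D, E, F, G, J, L, M
  1-simplices (19): AD, AE, AG, AM, BD, BE, BG, BL, BM, DE, DG, DL, DM, EG, EL, EM, FJ, GL, LM
  2-simplices (12): ADG, ADM, AEG, AEM, BDE, BDM, BEG, BGL, BLM, DEL, DGL, ELM

so the chain groups are C_0 ≅ Z^9, C_1 ≅ Z^19, C_2 ≅ Z^12.

∂_1: C_1 → C_0 is given by ∂[p,q] = [q] − [p].
The 9×19 boundary matrix has rank 7 and Smith normal form diag(1,1,1,1,1,1,1).

The boundary map ∂_2: C_2 → C_1 maps a triangle to the signed sum of its edges. For instance
  ∂BDM = DM − BM + BD,
  ∂ADG = DG − AG + AD.
As a 19×12 matrix over Z this has rank 12, with invariant factors (1,1,1,1,1,1,1,1,1,1,1,2).

Reading off H_k = ker ∂_k / im ∂_{k+1}:

  H_0: rank C_0 − rank ∂_1 = 9 − 7 = 2, and the invariant factors of ∂_1 are all 1, so H_0 = Z^2.
  H_1: rank ker ∂_1 − rank ∂_2 = (19 − 7) − 12 = 0, and ∂_2 has invariant factor 2 > 1, so H_1 = Z/2.
  H_2: rank ker ∂_2 − rank ∂_3 = (12 − 12) − 0 = 0, and there is no ∂_3, so H_2 = 0.

As a check, the Euler characteristic is 9 − 19 + 12 = 2, which agrees with 2 − 0 + 0 = 2.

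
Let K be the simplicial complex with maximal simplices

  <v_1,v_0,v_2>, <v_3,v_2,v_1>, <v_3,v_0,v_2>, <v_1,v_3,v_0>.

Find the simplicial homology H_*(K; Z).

H_0 ≅ Z,  H_1 = 0,  H_2 ≅ Z.

K has 4 vertices, 6 edges, 4 triangles.
rank ∂_0 = 0, rank ∂_1 = 3 ⇒ b_0 = 4 − 0 − 3 = 1; all invariant factors of ∂_1 are 1 so no torsion. So H_0 = Z.
rank ∂_1 = 3, rank ∂_2 = 3 ⇒ b_1 = 6 − 3 − 3 = 0; all invariant factors of ∂_2 are 1 so no torsion. So H_1 = 0.
rank ∂_2 = 3, rank ∂_3 = 0 ⇒ b_2 = 4 − 3 − 0 = 1. So H_2 = Z.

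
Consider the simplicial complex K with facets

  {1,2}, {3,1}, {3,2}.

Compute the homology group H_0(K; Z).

Fix the vertex order 1 < 2 < 3 and write every simplex with vertices in increasing order. Then dim K = 1 and the simplices of K are:

  0-simplices (3): [1], [2], [3]
  1-simplices (3): [1,2], [1,3], [2,3]

Hence C_0 ≅ Z^3, C_1 ≅ Z^3.

The boundary map ∂_1: C_1 → C_0 sends each edge [p,q] (with p < q) to q − p. For instance
  ∂[1,2] = [2] − [1].
As a 3×3 matrix over Z this has rank 2, with invariant factors (1,1).

Now H_k = ker ∂_k / im ∂_{k+1}, so:

  H_0: rank C_0 − rank ∂_1 = 3 − 2 = 1, and the invariant factors of ∂_1 are all 1, so H_0 ≅ Z.

H_0 = Z.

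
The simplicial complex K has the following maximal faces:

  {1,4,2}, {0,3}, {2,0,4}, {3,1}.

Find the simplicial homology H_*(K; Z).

H_0 ≅ Z,  H_1 ≅ Z,  H_2 = 0.

Fix the vertex order 0 < 1 < 2 < 3 < 4 and write every simplex with vertices in increasing order. Then dim K = 2 and the simplices of K are:

  0-simplices (5): [0], [1], [2], [3], [4]
  1-simplices (7): [0,2], [0,3], [0,4], [1,2], [1,3], [1,4], [2,4]
  2-simplices (2): [0,2,4], [1,2,4]

so the chain groups are C_0 ≅ Z^5, C_1 ≅ Z^7, C_2 ≅ Z^2.

∂_1: C_1 → C_0 maps an edge to its endpoints' difference, ∂[p,q] = q − p. For instance
  ∂[0,3] = [3] − [0].
The 5×7 boundary matrix has rank 4 and Smith normal form diag(1,1,1,1).

Boundary ∂_2: C_2 → C_1 sends each 2-simplex [p,q,r] to [q,r] − [p,r] + [p,q]. For instance
  ∂[1,2,4] = [2,4] − [1,4] + [1,2],
  ∂[0,2,4] = [2,4] − [0,4] + [0,2].
This gives a 7×2 integer matrix of rank 2; reducing to Smith normal form yields diagonal entries (1,1).

Now H_k = ker ∂_k / im ∂_{k+1}, so:

  H_0: rank C_0 − rank ∂_1 = 5 − 4 = 1, and the invariant factors of ∂_1 are all 1, so H_0 = Z.
  H_1: rank ker ∂_1 − rank ∂_2 = (7 − 4) − 2 = 1, and the invariant factors of ∂_2 are all 1, so H_1 = Z.
  H_2: rank ker ∂_2 − rank ∂_3 = (2 − 2) − 0 = 0, and there is no ∂_3, so H_2 = 0.

As a check, the Euler characteristic is 5 − 7 + 2 = 0, which agrees with 1 − 1 + 0 = 0.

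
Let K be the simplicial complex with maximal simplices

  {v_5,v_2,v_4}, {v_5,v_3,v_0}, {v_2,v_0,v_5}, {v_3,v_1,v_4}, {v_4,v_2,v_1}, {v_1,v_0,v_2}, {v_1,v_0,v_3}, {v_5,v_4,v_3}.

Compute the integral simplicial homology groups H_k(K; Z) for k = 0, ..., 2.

H_0 ≅ Z,  H_1 = 0,  H_2 ≅ Z.

We work with the vertex ordering v_0 < v_1 < v_2 < v_3 < v_4 < v_5. The simplices of K, each written with vertices in increasing order, are:

  0-simplices (6): [v_0], [v_1], [v_2], [v_3], [v_4], [v_5]
  1-simplices (12): [v_0,v_1], [v_0,v_2], [v_0,v_3], [v_0,v_5], [v_1,v_2], [v_1,v_3], [v_1,v_4], [v_2,v_4], [v_2,v_5], [v_3,v_4], [v_3,v_5], [v_4,v_5]
  2-simplices (8): [v_0,v_1,v_2], [v_0,v_1,v_3], [v_0,v_2,v_5], [v_0,v_3,v_5], [v_1,v_2,v_4], [v_1,v_3,v_4], [v_2,v_4,v_5], [v_3,v_4,v_5]

giving chain groups C_0 ≅ Z^6, C_1 ≅ Z^12, C_2 ≅ Z^8.

The boundary map ∂_1: C_1 → C_0 maps an edge to its endpoints' difference, ∂[p,q] = q − p.
The resulting 6×12 matrix has rank 5, and its Smith normal form has invariant factors (1,1,1,1,1).

∂_2: C_2 → C_1 sends each 2-simplex [p,q,r] to [q,r] − [p,r] + [p,q]. For instance
  ∂[v_0,v_1,v_3] = [v_1,v_3] − [v_0,v_3] + [v_0,v_1],
  ∂[v_2,v_4,v_5] = [v_4,v_5] − [v_2,v_5] + [v_2,v_4].
The 12×8 boundary matrix has rank 7 and Smith normal form diag(1,1,1,1,1,1,1).

Computing H_k = (kernel of ∂_k) / (image of ∂_{k+1}):

  H_0: rank C_0 − rank ∂_1 = 6 − 5 = 1, and the invariant factors of ∂_1 are all 1, so H_0 ≅ Z.
  H_1: rank ker ∂_1 − rank ∂_2 = (12 − 5) − 7 = 0, and the invariant factors of ∂_2 are all 1, so H_1 ≅ 0.
  H_2: rank ker ∂_2 − rank ∂_3 = (8 − 7) − 0 = 1, and there is no ∂_3, so H_2 ≅ Z.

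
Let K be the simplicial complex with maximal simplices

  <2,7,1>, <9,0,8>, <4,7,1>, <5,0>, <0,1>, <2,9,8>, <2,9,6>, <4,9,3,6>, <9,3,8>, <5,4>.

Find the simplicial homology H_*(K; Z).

Fix the vertex order 0 < 1 < 2 < 3 < 4 < 5 < 6 < 7 < 8 < 9 and write every simplex with vertices in increasing order. Then dim K = 3 and the simplices of K are:

  0-simplices (10): [0], [1], [2], [3], [4], [5], [6], [7], [8], [9]
  1-simplices (21): [0,1], [0,5], [0,8], [0,9], [1,2], [1,4], [1,7], [2,6], [2,7], [2,8], [2,9], [3,4], [3,6], [3,8], [3,9], [4,5], [4,6], [4,7], [4,9], [6,9], [8,9]
  2-simplices (10): [0,8,9], [1,2,7], [1,4,7], [2,6,9], [2,8,9], [3,4,6], [3,4,9], [3,6,9], [3,8,9], [4,6,9]
  3-simplices (1): [3,4,6,9]

giving chain groups C_0 ≅ Z^10, C_1 ≅ Z^21, C_2 ≅ Z^10, C_3 ≅ Z^1.

Boundary ∂_1: C_1 → C_0 maps an edge to its endpoints' difference, ∂[p,q] = q − p.
The resulting 10×21 matrix has rank 9, and its Smith normal form has invariant factors (1,1,1,1,1,1,1,1,1).

Boundary ∂_2: C_2 → C_1 sends each 2-simplex [p,q,r] to [q,r] − [p,r] + [p,q]. For instance
  ∂[3,8,9] = [8,9] − [3,9] + [3,8],
  ∂[1,4,7] = [4,7] − [1,7] + [1,4].
This gives a 21×10 integer matrix of rank 9; reducing to Smith normal form yields diagonal entries (1,1,1,1,1,1,1,1,1).

∂_3: C_3 → C_2 sends each 3-simplex σ to the alternating sum Σ_i (−1)^i (σ with its i-th vertex removed). For instance
  ∂[3,4,6,9] = [4,6,9] − [3,6,9] + [3,4,9] − [3,4,6].
The resulting 10×1 matrix has rank 1, and its Smith normal form has invariant factors (1).

Reading off H_k = ker ∂_k / im ∂_{k+1}:

  H_0: rank C_0 − rank ∂_1 = 10 − 9 = 1, and the invariant factors of ∂_1 are all 1, so H_0 = Z.
  H_1: rank ker ∂_1 − rank ∂_2 = (21 − 9) − 9 = 3, and the invariant factors of ∂_2 are all 1, so H_1 = Z^3.
  H_2: rank ker ∂_2 − rank ∂_3 = (10 − 9) − 1 = 0, and the invariant factors of ∂_3 are all 1, so H_2 = 0.
  H_3: rank ker ∂_3 − rank ∂_4 = (1 − 1) − 0 = 0, and there is no ∂_4, so H_3 = 0.

As a check, the Euler characteristic is 10 − 21 + 10 − 1 = -2, which agrees with 1 − 3 + 0 − 0 = -2.

H_0 ≅ Z,  H_1 ≅ Z^3,  H_2 = 0,  H_3 = 0.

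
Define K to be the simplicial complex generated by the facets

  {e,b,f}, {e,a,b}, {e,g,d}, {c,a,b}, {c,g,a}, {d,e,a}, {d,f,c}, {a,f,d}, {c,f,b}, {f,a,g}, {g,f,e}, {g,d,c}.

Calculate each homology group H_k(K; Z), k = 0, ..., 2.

H_0 = Z,  H_1 = Z/2Z,  H_2 = 0.

Take the total order a < b < c < d < e < f < g on the vertex set. Then K (dimension 2) consists of the simplices:

  0-simplices (7): a, b, c, d, e, f, g
  1-simplices (18): ab, ac, ad, ae, af, ag, bc, be, bf, cd, cf, cg, de, df, dg, ef, eg, fg
  2-simplices (12): abc, abe, acg, ade, adf, afg, bcf, bef, cdf, cdg, deg, efg

giving chain groups C_0 ≅ Z^7, C_1 ≅ Z^18, C_2 ≅ Z^12.

∂_1: C_1 → C_0 sends each edge [p,q] (with p < q) to q − p. For instance
  ∂eg = g − e.
This gives a 7×18 integer matrix of rank 6; reducing to Smith normal form yields diagonal entries (1,1,1,1,1,1).

Boundary ∂_2: C_2 → C_1 acts by ∂[p,q,r] = [q,r] − [p,r] + [p,q]. For instance
  ∂efg = fg − eg + ef,
  ∂adf = df − af + ad.
As a 18×12 matrix over Z this has rank 12, with invariant factors (1,1,1,1,1,1,1,1,1,1,1,2).

Reading off H_k = ker ∂_k / im ∂_{k+1}:

  H_0: rank C_0 − rank ∂_1 = 7 − 6 = 1, and the invariant factors of ∂_1 are all 1, so H_0 ≅ Z.
  H_1: rank ker ∂_1 − rank ∂_2 = (18 − 6) − 12 = 0, and ∂_2 has invariant factor 2 > 1, so H_1 ≅ Z/2Z.
  H_2: rank ker ∂_2 − rank ∂_3 = (12 − 12) − 0 = 0, and there is no ∂_3, so H_2 ≅ 0.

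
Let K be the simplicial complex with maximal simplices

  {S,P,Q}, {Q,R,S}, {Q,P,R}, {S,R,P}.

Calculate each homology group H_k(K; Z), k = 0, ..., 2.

We work with the vertex ordering P < Q < R < S. The simplices of K, each written with vertices in increasing order, are:

  0-simplices (4): P, Q, R, S
  1-simplices (6): PQ, PR, PS, QR, QS, RS
  2-simplices (4): PQR, PQS, PRS, QRS

giving chain groups C_0 ≅ Z^4, C_1 ≅ Z^6, C_2 ≅ Z^4.

∂_1: C_1 → C_0 is given by ∂[p,q] = [q] − [p]. For instance
  ∂QR = R − Q.
The 4×6 boundary matrix has rank 3 and Smith normal form diag(1,1,1).

∂_2: C_2 → C_1 maps a triangle to the signed sum of its edges. For instance
  ∂QRS = RS − QS + QR,
  ∂PQR = QR − PR + PQ.
As a 6×4 matrix over Z this has rank 3, with invariant factors (1,1,1).

From H_k ≅ ker(∂_k) / im(∂_{k+1}) we obtain:

  H_0: rank C_0 − rank ∂_1 = 4 − 3 = 1, and the invariant factors of ∂_1 are all 1, so H_0 = Z.
  H_1: rank ker ∂_1 − rank ∂_2 = (6 − 3) − 3 = 0, and the invariant factors of ∂_2 are all 1, so H_1 = 0.
  H_2: rank ker ∂_2 − rank ∂_3 = (4 − 3) − 0 = 1, and there is no ∂_3, so H_2 = Z.

As a check, the Euler characteristic is 4 − 6 + 4 = 2, which agrees with 1 − 0 + 1 = 2.

H_0 ≅ Z,  H_1 = 0,  H_2 ≅ Z.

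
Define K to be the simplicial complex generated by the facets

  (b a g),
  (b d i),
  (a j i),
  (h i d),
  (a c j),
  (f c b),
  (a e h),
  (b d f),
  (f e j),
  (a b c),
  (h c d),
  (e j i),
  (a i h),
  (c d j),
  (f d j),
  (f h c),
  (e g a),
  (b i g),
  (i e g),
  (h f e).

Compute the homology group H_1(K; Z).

H_1 = Z ⊕ Z/2.

We work with the vertex ordering a < b < c < d < e < f < g < h < i < j. The simplices of K, each written with vertices in increasing order, are:

  0-simplices (10): a, b, c, d, e, f, g, h, i, j
  1-simplices (30): ab, ac, ae, ag, ah, ai, aj, bc, bd, bf, bg, bi, cd, cf, ch, cj, df, dh, di, dj, ef, eg, eh, ei, ej, fh, fj, gi, hi, ij
  2-simplices (20): abc, abg, acj, aeg, aeh, ahi, aij, bcf, bdf, bdi, bgi, cdh, cdj, cfh, dfj, dhi, efh, efj, egi, eij

giving chain groups C_0 ≅ Z^10, C_1 ≅ Z^30, C_2 ≅ Z^20.

∂_1: C_1 → C_0 is given by ∂[p,q] = [q] − [p].
This gives a 10×30 integer matrix of rank 9; reducing to Smith normal form yields diagonal entries (1,1,1,1,1,1,1,1,1).

The boundary map ∂_2: C_2 → C_1 maps a triangle to the signed sum of its edges. For instance
  ∂aij = ij − aj + ai,
  ∂egi = gi − ei + eg.
The 30×20 boundary matrix has rank 20 and Smith normal form diag(1,1,1,1,1,1,1,1,1,1,1,1,1,1,1,1,1,1,1,2).

Now H_k = ker ∂_k / im ∂_{k+1}, so:

  H_1: rank ker ∂_1 − rank ∂_2 = (30 − 9) − 20 = 1, and ∂_2 has invariant factor 2 > 1, so H_1 ≅ Z ⊕ Z/2.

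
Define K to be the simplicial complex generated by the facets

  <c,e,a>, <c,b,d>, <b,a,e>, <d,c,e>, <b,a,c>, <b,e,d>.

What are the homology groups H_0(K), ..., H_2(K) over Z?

H_0 = Z,  H_1 = 0,  H_2 = Z.

We work with the vertex ordering a < b < c < d < e. The simplices of K, each written with vertices in increasing order, are:

  0-simplices (5): a, b, c, d, e
  1-simplices (9): ab, ac, ae, bc, bd, be, cd, ce, de
  2-simplices (6): abc, abe, ace, bcd, bde, cde

Hence C_0 ≅ Z^5, C_1 ≅ Z^9, C_2 ≅ Z^6.

The boundary map ∂_1: C_1 → C_0 maps an edge to its endpoints' difference, ∂[p,q] = q − p. For instance
  ∂ab = b − a.
As a 5×9 matrix over Z this has rank 4, with invariant factors (1,1,1,1).

The boundary map ∂_2: C_2 → C_1 acts by ∂[p,q,r] = [q,r] − [p,r] + [p,q]. For instance
  ∂abe = be − ae + ab,
  ∂bde = de − be + bd.
The 9×6 boundary matrix has rank 5 and Smith normal form diag(1,1,1,1,1).

From H_k ≅ ker(∂_k) / im(∂_{k+1}) we obtain:

  H_0: rank C_0 − rank ∂_1 = 5 − 4 = 1, and the invariant factors of ∂_1 are all 1, so H_0 = Z.
  H_1: rank ker ∂_1 − rank ∂_2 = (9 − 4) − 5 = 0, and the invariant factors of ∂_2 are all 1, so H_1 = 0.
  H_2: rank ker ∂_2 − rank ∂_3 = (6 − 5) − 0 = 1, and there is no ∂_3, so H_2 = Z.

As a check, the Euler characteristic is 5 − 9 + 6 = 2, which agrees with 1 − 0 + 1 = 2.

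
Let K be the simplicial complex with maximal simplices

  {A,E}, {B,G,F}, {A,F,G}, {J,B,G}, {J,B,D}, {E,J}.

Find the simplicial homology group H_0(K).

H_0 = Z.

We work with the vertex ordering A < B < D < E < F < G < J. The simplices of K, each written with vertices in increasing order, are:

  0-simplices (7): A, B, D, E, F, G, J
  1-simplices (11): AE, AF, AG, BD, BF, BG, BJ, DJ, EJ, FG, GJ
  2-simplices (4): AFG, BDJ, BFG, BGJ

giving chain groups C_0 ≅ Z^7, C_1 ≅ Z^11, C_2 ≅ Z^4.

Boundary ∂_1: C_1 → C_0 is given by ∂[p,q] = [q] − [p]. For instance
  ∂AE = E − A.
As a 7×11 matrix over Z this has rank 6, with invariant factors (1,1,1,1,1,1).

The boundary map ∂_2: C_2 → C_1 acts by ∂[p,q,r] = [q,r] − [p,r] + [p,q]. For instance
  ∂BDJ = DJ − BJ + BD,
  ∂AFG = FG − AG + AF.
The resulting 11×4 matrix has rank 4, and its Smith normal form has invariant factors (1,1,1,1).

Reading off H_k = ker ∂_k / im ∂_{k+1}:

  H_0: rank C_0 − rank ∂_1 = 7 − 6 = 1, and the invariant factors of ∂_1 are all 1, so H_0 = Z.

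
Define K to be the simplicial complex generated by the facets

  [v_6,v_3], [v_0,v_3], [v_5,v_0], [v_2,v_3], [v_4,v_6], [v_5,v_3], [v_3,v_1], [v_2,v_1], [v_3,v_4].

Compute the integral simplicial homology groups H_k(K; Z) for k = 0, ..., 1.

Fix the vertex order v_0 < v_1 < v_2 < v_3 < v_4 < v_5 < v_6 and write every simplex with vertices in increasing order. Then dim K = 1 and the simplices of K are:

  0-simplices (7): [v_0], [v_1], [v_2], [v_3], [v_4], [v_5], [v_6]
  1-simplices (9): [v_0,v_3], [v_0,v_5], [v_1,v_2], [v_1,v_3], [v_2,v_3], [v_3,v_4], [v_3,v_5], [v_3,v_6], [v_4,v_6]

so the chain groups are C_0 ≅ Z^7, C_1 ≅ Z^9.

Boundary ∂_1: C_1 → C_0 maps an edge to its endpoints' difference, ∂[p,q] = q − p.
The 7×9 boundary matrix has rank 6 and Smith normal form diag(1,1,1,1,1,1).

From H_k ≅ ker(∂_k) / im(∂_{k+1}) we obtain:

  H_0: rank C_0 − rank ∂_1 = 7 − 6 = 1, and the invariant factors of ∂_1 are all 1, so H_0 = Z.
  H_1: rank ker ∂_1 − rank ∂_2 = (9 − 6) − 0 = 3, and there is no ∂_2, so H_1 = Z^3.

As a check, the Euler characteristic is 7 − 9 = -2, which agrees with 1 − 3 = -2.
(K is a triangulation of a wedge of 3 circles.)

H_0 = Z,  H_1 = Z^3.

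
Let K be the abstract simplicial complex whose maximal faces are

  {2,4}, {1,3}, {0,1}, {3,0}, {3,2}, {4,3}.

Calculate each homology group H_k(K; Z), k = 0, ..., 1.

H_0 ≅ Z,  H_1 ≅ Z^2.

Order the vertices as 0 < 1 < 2 < 3 < 4. Listing each simplex with vertices in this order, K has dimension 1 with simplices:

  0-simplices (5): [0], [1], [2], [3], [4]
  1-simplices (6): [0,1], [0,3], [1,3], [2,3], [2,4], [3,4]

giving chain groups C_0 ≅ Z^5, C_1 ≅ Z^6.

Boundary ∂_1: C_1 → C_0 sends each edge [p,q] (with p < q) to q − p.
As a 5×6 matrix over Z this has rank 4, with invariant factors (1,1,1,1).

From H_k ≅ ker(∂_k) / im(∂_{k+1}) we obtain:

  H_0: rank C_0 − rank ∂_1 = 5 − 4 = 1, and the invariant factors of ∂_1 are all 1, so H_0 = Z.
  H_1: rank ker ∂_1 − rank ∂_2 = (6 − 4) − 0 = 2, and there is no ∂_2, so H_1 = Z^2.

(K is a triangulation of a wedge of 2 circles.)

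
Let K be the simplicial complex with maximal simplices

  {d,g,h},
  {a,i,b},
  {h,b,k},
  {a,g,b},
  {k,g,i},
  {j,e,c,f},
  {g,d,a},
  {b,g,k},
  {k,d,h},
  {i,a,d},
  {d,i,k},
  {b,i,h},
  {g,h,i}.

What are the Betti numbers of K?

K has 11 vertices, 24 edges, 16 triangles, 1 3-simplex.
rank ∂_0 = 0, rank ∂_1 = 9 ⇒ b_0 = 11 − 0 − 9 = 2; all invariant factors of ∂_1 are 1 so no torsion. So H_0 = Z^2.
rank ∂_1 = 9, rank ∂_2 = 15 ⇒ b_1 = 24 − 9 − 15 = 0; ∂_2 has invariant factor(s) [2] giving torsion. So H_1 = Z_2.
rank ∂_2 = 15, rank ∂_3 = 1 ⇒ b_2 = 16 − 15 − 1 = 0; all invariant factors of ∂_3 are 1 so no torsion. So H_2 = 0.
rank ∂_3 = 1, rank ∂_4 = 0 ⇒ b_3 = 1 − 1 − 0 = 0. So H_3 = 0.

b_0 = 2, b_1 = 0, b_2 = 0, b_3 = 0.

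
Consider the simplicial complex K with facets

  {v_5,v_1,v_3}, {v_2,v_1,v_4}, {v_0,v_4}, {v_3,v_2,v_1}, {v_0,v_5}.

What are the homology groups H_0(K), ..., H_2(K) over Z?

H_0 = Z,  H_1 = Z,  H_2 = 0.

Fix the vertex order v_0 < v_1 < v_2 < v_3 < v_4 < v_5 and write every simplex with vertices in increasing order. Then dim K = 2 and the simplices of K are:

  0-simplices (6): [v_0], [v_1], [v_2], [v_3], [v_4], [v_5]
  1-simplices (9): [v_0,v_4], [v_0,v_5], [v_1,v_2], [v_1,v_3], [v_1,v_4], [v_1,v_5], [v_2,v_3], [v_2,v_4], [v_3,v_5]
  2-simplices (3): [v_1,v_2,v_3], [v_1,v_2,v_4], [v_1,v_3,v_5]

giving chain groups C_0 ≅ Z^6, C_1 ≅ Z^9, C_2 ≅ Z^3.

Boundary ∂_1: C_1 → C_0 sends each edge [p,q] (with p < q) to q − p. For instance
  ∂[v_0,v_4] = [v_4] − [v_0].
The resulting 6×9 matrix has rank 5, and its Smith normal form has invariant factors (1,1,1,1,1).

Boundary ∂_2: C_2 → C_1 sends each 2-simplex [p,q,r] to [q,r] − [p,r] + [p,q]. For instance
  ∂[v_1,v_2,v_3] = [v_2,v_3] − [v_1,v_3] + [v_1,v_2],
  ∂[v_1,v_2,v_4] = [v_2,v_4] − [v_1,v_4] + [v_1,v_2].
This gives a 9×3 integer matrix of rank 3; reducing to Smith normal form yields diagonal entries (1,1,1).

Reading off H_k = ker ∂_k / im ∂_{k+1}:

  H_0: rank C_0 − rank ∂_1 = 6 − 5 = 1, and the invariant factors of ∂_1 are all 1, so H_0 ≅ Z.
  H_1: rank ker ∂_1 − rank ∂_2 = (9 − 5) − 3 = 1, and the invariant factors of ∂_2 are all 1, so H_1 ≅ Z.
  H_2: rank ker ∂_2 − rank ∂_3 = (3 − 3) − 0 = 0, and there is no ∂_3, so H_2 ≅ 0.

As a check, the Euler characteristic is 6 − 9 + 3 = 0, which agrees with 1 − 1 + 0 = 0.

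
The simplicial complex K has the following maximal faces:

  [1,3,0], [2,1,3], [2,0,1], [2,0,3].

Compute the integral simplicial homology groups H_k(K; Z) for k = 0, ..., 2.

H_0 = Z,  H_1 = 0,  H_2 = Z.

Take the total order 0 < 1 < 2 < 3 on the vertex set. Then K (dimension 2) consists of the simplices:

  0-simplices (4): [0], [1], [2], [3]
  1-simplices (6): [0,1], [0,2], [0,3], [1,2], [1,3], [2,3]
  2-simplices (4): [0,1,2], [0,1,3], [0,2,3], [1,2,3]

Hence C_0 ≅ Z^4, C_1 ≅ Z^6, C_2 ≅ Z^4.

The boundary map ∂_1: C_1 → C_0 sends each edge [p,q] (with p < q) to q − p. For instance
  ∂[0,3] = [3] − [0].
As a 4×6 matrix over Z this has rank 3, with invariant factors (1,1,1).

Boundary ∂_2: C_2 → C_1 sends each 2-simplex [p,q,r] to [q,r] − [p,r] + [p,q]. For instance
  ∂[0,1,3] = [1,3] − [0,3] + [0,1],
  ∂[1,2,3] = [2,3] − [1,3] + [1,2].
This gives a 6×4 integer matrix of rank 3; reducing to Smith normal form yields diagonal entries (1,1,1).

Reading off H_k = ker ∂_k / im ∂_{k+1}:

  H_0: rank C_0 − rank ∂_1 = 4 − 3 = 1, and the invariant factors of ∂_1 are all 1, so H_0 = Z.
  H_1: rank ker ∂_1 − rank ∂_2 = (6 − 3) − 3 = 0, and the invariant factors of ∂_2 are all 1, so H_1 = 0.
  H_2: rank ker ∂_2 − rank ∂_3 = (4 − 3) − 0 = 1, and there is no ∂_3, so H_2 = Z.

(K is a triangulation of the 2-sphere S^2.)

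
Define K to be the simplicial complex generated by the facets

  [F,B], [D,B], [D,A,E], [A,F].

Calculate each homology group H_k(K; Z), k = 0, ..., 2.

We work with the vertex ordering A < B < D < E < F. The simplices of K, each written with vertices in increasing order, are:

  0-simplices (5): A, B, D, E, F
  1-simplices (6): AD, AE, AF, BD, BF, DE
  2-simplices (1): ADE

giving chain groups C_0 ≅ Z^5, C_1 ≅ Z^6, C_2 ≅ Z^1.

∂_1: C_1 → C_0 is given by ∂[p,q] = [q] − [p]. For instance
  ∂BF = F − B.
The resulting 5×6 matrix has rank 4, and its Smith normal form has invariant factors (1,1,1,1).

The boundary map ∂_2: C_2 → C_1 sends each 2-simplex [p,q,r] to [q,r] − [p,r] + [p,q]. For instance
  ∂ADE = DE − AE + AD.
This gives a 6×1 integer matrix of rank 1; reducing to Smith normal form yields diagonal entries (1).

Computing H_k = (kernel of ∂_k) / (image of ∂_{k+1}):

  H_0: rank C_0 − rank ∂_1 = 5 − 4 = 1, and the invariant factors of ∂_1 are all 1, so H_0 ≅ Z.
  H_1: rank ker ∂_1 − rank ∂_2 = (6 − 4) − 1 = 1, and the invariant factors of ∂_2 are all 1, so H_1 ≅ Z.
  H_2: rank ker ∂_2 − rank ∂_3 = (1 − 1) − 0 = 0, and there is no ∂_3, so H_2 ≅ 0.

H_0 = Z,  H_1 = Z,  H_2 = 0.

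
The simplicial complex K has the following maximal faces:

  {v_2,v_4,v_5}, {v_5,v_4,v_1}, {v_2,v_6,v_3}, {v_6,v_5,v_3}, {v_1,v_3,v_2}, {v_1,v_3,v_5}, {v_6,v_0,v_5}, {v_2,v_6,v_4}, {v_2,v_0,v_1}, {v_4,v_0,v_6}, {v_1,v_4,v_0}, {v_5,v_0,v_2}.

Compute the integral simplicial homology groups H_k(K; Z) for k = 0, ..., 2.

H_0 ≅ Z,  H_1 ≅ Z/2Z,  H_2 = 0.

Take the total order v_0 < v_1 < v_2 < v_3 < v_4 < v_5 < v_6 on the vertex set. Then K (dimension 2) consists of the simplices:

  0-simplices (7): [v_0], [v_1], [v_2], [v_3], [v_4], [v_5], [v_6]
  1-simplices (18): (18 of them)
  2-simplices (12): (12 of them)

Hence C_0 ≅ Z^7, C_1 ≅ Z^18, C_2 ≅ Z^12.

The boundary map ∂_1: C_1 → C_0 maps an edge to its endpoints' difference, ∂[p,q] = q − p.
The resulting 7×18 matrix has rank 6, and its Smith normal form has invariant factors (1,1,1,1,1,1).

∂_2: C_2 → C_1 acts by ∂[p,q,r] = [q,r] − [p,r] + [p,q]. For instance
  ∂[v_2,v_3,v_6] = [v_3,v_6] − [v_2,v_6] + [v_2,v_3],
  ∂[v_1,v_4,v_5] = [v_4,v_5] − [v_1,v_5] + [v_1,v_4].
As a 18×12 matrix over Z this has rank 12, with invariant factors (1,1,1,1,1,1,1,1,1,1,1,2).

Now H_k = ker ∂_k / im ∂_{k+1}, so:

  H_0: rank C_0 − rank ∂_1 = 7 − 6 = 1, and the invariant factors of ∂_1 are all 1, so H_0 ≅ Z.
  H_1: rank ker ∂_1 − rank ∂_2 = (18 − 6) − 12 = 0, and ∂_2 has invariant factor 2 > 1, so H_1 ≅ Z/2Z.
  H_2: rank ker ∂_2 − rank ∂_3 = (12 − 12) − 0 = 0, and there is no ∂_3, so H_2 ≅ 0.

As a check, the Euler characteristic is 7 − 18 + 12 = 1, which agrees with 1 − 0 + 0 = 1.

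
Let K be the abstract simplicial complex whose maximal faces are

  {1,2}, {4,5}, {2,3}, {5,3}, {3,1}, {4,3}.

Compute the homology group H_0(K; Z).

Order the vertices as 1 < 2 < 3 < 4 < 5. Listing each simplex with vertices in this order, K has dimension 1 with simplices:

  0-simplices (5): [1], [2], [3], [4], [5]
  1-simplices (6): [1,2], [1,3], [2,3], [3,4], [3,5], [4,5]

Hence C_0 ≅ Z^5, C_1 ≅ Z^6.

∂_1: C_1 → C_0 is given by ∂[p,q] = [q] − [p]. For instance
  ∂[3,5] = [5] − [3].
The resulting 5×6 matrix has rank 4, and its Smith normal form has invariant factors (1,1,1,1).

Reading off H_k = ker ∂_k / im ∂_{k+1}:

  H_0: rank C_0 − rank ∂_1 = 5 − 4 = 1, and the invariant factors of ∂_1 are all 1, so H_0 = Z.

H_0 = Z.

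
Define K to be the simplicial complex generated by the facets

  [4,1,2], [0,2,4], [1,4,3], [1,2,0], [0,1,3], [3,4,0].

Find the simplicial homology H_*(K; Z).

K has 5 vertices, 9 edges, 6 triangles.
rank ∂_0 = 0, rank ∂_1 = 4 ⇒ b_0 = 5 − 0 − 4 = 1; all invariant factors of ∂_1 are 1 so no torsion. So H_0 ≅ Z.
rank ∂_1 = 4, rank ∂_2 = 5 ⇒ b_1 = 9 − 4 − 5 = 0; all invariant factors of ∂_2 are 1 so no torsion. So H_1 ≅ 0.
rank ∂_2 = 5, rank ∂_3 = 0 ⇒ b_2 = 6 − 5 − 0 = 1. So H_2 ≅ Z.

H_0 = Z,  H_1 = 0,  H_2 = Z.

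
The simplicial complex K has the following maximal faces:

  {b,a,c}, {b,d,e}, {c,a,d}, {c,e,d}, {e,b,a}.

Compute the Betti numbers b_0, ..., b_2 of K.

Fix the vertex order a < b < c < d < e and write every simplex with vertices in increasing order. Then dim K = 2 and the simplices of K are:

  0-simplices (5): a, b, c, d, e
  1-simplices (10): ab, ac, ad, ae, bc, bd, be, cd, ce, de
  2-simplices (5): abc, abe, acd, bde, cde

so the chain groups are C_0 ≅ Z^5, C_1 ≅ Z^10, C_2 ≅ Z^5.

∂_1: C_1 → C_0 sends each edge [p,q] (with p < q) to q − p.
As a 5×10 matrix over Z this has rank 4, with invariant factors (1,1,1,1).

Boundary ∂_2: C_2 → C_1 maps a triangle to the signed sum of its edges. For instance
  ∂cde = de − ce + cd,
  ∂bde = de − be + bd.
This gives a 10×5 integer matrix of rank 5; reducing to Smith normal form yields diagonal entries (1,1,1,1,1).

Computing H_k = (kernel of ∂_k) / (image of ∂_{k+1}):

  H_0: rank C_0 − rank ∂_1 = 5 − 4 = 1, and the invariant factors of ∂_1 are all 1, so H_0 ≅ Z.
  H_1: rank ker ∂_1 − rank ∂_2 = (10 − 4) − 5 = 1, and the invariant factors of ∂_2 are all 1, so H_1 ≅ Z.
  H_2: rank ker ∂_2 − rank ∂_3 = (5 − 5) − 0 = 0, and there is no ∂_3, so H_2 ≅ 0.

(K is a triangulation of the Möbius band.)

Hence the Betti numbers are b_0 = 1, b_1 = 1, b_2 = 0.

b_0 = 1, b_1 = 1, b_2 = 0.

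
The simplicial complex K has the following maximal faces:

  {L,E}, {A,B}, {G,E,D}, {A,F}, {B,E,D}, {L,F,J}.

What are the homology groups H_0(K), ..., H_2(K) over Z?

H_0 ≅ Z,  H_1 ≅ Z,  H_2 = 0.

Take the total order A < B < D < E < F < G < J < L on the vertex set. Then K (dimension 2) consists of the simplices:

  0-simplices (8): A, B, D, E, F, G, J, L
  1-simplices (11): AB, AF, BD, BE, DE, DG, EG, EL, FJ, FL, JL
  2-simplices (3): BDE, DEG, FJL

Hence C_0 ≅ Z^8, C_1 ≅ Z^11, C_2 ≅ Z^3.

Boundary ∂_1: C_1 → C_0 sends each edge [p,q] (with p < q) to q − p. For instance
  ∂BD = D − B.
The resulting 8×11 matrix has rank 7, and its Smith normal form has invariant factors (1,1,1,1,1,1,1).

∂_2: C_2 → C_1 maps a triangle to the signed sum of its edges. For instance
  ∂DEG = EG − DG + DE,
  ∂FJL = JL − FL + FJ.
The resulting 11×3 matrix has rank 3, and its Smith normal form has invariant factors (1,1,1).

From H_k ≅ ker(∂_k) / im(∂_{k+1}) we obtain:

  H_0: rank C_0 − rank ∂_1 = 8 − 7 = 1, and the invariant factors of ∂_1 are all 1, so H_0 ≅ Z.
  H_1: rank ker ∂_1 − rank ∂_2 = (11 − 7) − 3 = 1, and the invariant factors of ∂_2 are all 1, so H_1 ≅ Z.
  H_2: rank ker ∂_2 − rank ∂_3 = (3 − 3) − 0 = 0, and there is no ∂_3, so H_2 ≅ 0.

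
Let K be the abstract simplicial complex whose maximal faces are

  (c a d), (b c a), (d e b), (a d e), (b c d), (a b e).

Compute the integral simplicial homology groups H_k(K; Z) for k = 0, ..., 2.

Order the vertices as a < b < c < d < e. Listing each simplex with vertices in this order, K has dimension 2 with simplices:

  0-simplices (5): a, b, c, d, e
  1-simplices (9): ab, ac, ad, ae, bc, bd, be, cd, de
  2-simplices (6): abc, abe, acd, ade, bcd, bde

giving chain groups C_0 ≅ Z^5, C_1 ≅ Z^9, C_2 ≅ Z^6.

∂_1: C_1 → C_0 maps an edge to its endpoints' difference, ∂[p,q] = q − p.
This gives a 5×9 integer matrix of rank 4; reducing to Smith normal form yields diagonal entries (1,1,1,1).

The boundary map ∂_2: C_2 → C_1 acts by ∂[p,q,r] = [q,r] − [p,r] + [p,q]. For instance
  ∂bcd = cd − bd + bc,
  ∂abe = be − ae + ab.
This gives a 9×6 integer matrix of rank 5; reducing to Smith normal form yields diagonal entries (1,1,1,1,1).

Reading off H_k = ker ∂_k / im ∂_{k+1}:

  H_0: rank C_0 − rank ∂_1 = 5 − 4 = 1, and the invariant factors of ∂_1 are all 1, so H_0 = Z.
  H_1: rank ker ∂_1 − rank ∂_2 = (9 − 4) − 5 = 0, and the invariant factors of ∂_2 are all 1, so H_1 = 0.
  H_2: rank ker ∂_2 − rank ∂_3 = (6 − 5) − 0 = 1, and there is no ∂_3, so H_2 = Z.

(K is a triangulation of the 2-sphere S^2.)

H_0 ≅ Z,  H_1 = 0,  H_2 ≅ Z.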